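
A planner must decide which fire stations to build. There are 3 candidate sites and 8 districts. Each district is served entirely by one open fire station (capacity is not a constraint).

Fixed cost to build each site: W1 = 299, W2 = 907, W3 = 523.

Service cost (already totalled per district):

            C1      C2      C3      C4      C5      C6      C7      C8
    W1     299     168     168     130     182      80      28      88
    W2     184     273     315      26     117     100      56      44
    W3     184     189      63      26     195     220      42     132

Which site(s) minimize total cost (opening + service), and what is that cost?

For any fixed open set, each district goes to its cheapest open site; total = fixed + service.
{W1}: C1→W1 299, C2→W1 168, C3→W1 168, C4→W1 130, C5→W1 182, C6→W1 80, C7→W1 28, C8→W1 88. Service 1143; fixed 299; total 1442.
{W3}: service 1051 + fixed 523 = 1574
{W1, W3}: service 819 + fixed 822 = 1641
{W1, W2, W3}: C1→W2 184, C2→W1 168, C3→W3 63, C4→W2 26, C5→W2 117, C6→W1 80, C7→W1 28, C8→W2 44. Service 710; fixed 1729; total 2439.
No other subset beats 1442.

Open W1 only; minimum total cost 1442.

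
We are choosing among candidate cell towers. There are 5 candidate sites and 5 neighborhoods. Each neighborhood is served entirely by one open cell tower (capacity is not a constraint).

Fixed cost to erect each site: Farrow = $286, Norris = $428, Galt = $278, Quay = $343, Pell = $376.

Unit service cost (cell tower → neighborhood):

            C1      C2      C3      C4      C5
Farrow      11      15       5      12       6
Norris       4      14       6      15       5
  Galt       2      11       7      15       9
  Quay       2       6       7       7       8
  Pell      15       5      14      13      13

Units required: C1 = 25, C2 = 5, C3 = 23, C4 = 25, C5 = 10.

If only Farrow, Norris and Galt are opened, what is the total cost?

Total cost: 1562

Each neighborhood is assigned to its cheapest site among the open ones.
{Farrow, Norris, Galt}: C1→Galt 2·25=50, C2→Galt 11·5=55, C3→Farrow 5·23=115, C4→Farrow 12·25=300, C5→Norris 5·10=50. Service 570; fixed 992; total 1562.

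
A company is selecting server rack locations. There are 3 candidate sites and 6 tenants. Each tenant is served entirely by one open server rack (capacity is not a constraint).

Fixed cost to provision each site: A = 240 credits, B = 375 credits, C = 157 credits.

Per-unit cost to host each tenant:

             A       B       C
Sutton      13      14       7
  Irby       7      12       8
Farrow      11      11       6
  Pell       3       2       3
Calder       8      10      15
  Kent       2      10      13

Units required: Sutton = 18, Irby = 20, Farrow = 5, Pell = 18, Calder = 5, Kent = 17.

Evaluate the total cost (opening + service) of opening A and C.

Total cost: 821

Each tenant is assigned to its cheapest site among the open ones.
{A, C}: Sutton→C 7·18=126, Irby→A 7·20=140, Farrow→C 6·5=30, Pell→A 3·18=54, Calder→A 8·5=40, Kent→A 2·17=34. Service 424; fixed 397; total 821.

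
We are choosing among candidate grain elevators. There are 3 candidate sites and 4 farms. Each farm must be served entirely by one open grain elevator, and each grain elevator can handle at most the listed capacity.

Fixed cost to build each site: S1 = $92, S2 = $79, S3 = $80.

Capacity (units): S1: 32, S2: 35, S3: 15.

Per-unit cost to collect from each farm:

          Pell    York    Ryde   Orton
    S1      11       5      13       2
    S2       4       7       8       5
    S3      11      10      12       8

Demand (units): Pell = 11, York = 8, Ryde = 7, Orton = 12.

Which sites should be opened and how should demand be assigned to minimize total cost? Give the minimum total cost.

Open {S1, S2}: Pell→S2 4·11=44, York→S1 5·8=40, Ryde→S2 8·7=56, Orton→S1 2·12=24.
Loads: S1 carries 20/32, S2 carries 18/35. Service 164; fixed 171; total 335.
Next best feasible plan costs 351.

Minimum total cost: 335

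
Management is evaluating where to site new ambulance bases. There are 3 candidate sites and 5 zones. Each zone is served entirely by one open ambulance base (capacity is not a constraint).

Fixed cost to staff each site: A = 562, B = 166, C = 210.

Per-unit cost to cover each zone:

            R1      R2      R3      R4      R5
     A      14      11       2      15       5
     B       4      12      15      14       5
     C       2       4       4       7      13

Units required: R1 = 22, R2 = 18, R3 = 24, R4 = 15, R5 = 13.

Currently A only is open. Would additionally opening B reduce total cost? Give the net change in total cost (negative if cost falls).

Yes — net change −69 (cost falls by 69).

Current service cost with {A}: 844.
Adding B: each zone re-picks its cheapest; new service cost 609, saving 235.
Extra fixed cost: 166. Net change = 166 − 235 = -69.
(Totals: 1406 → 1337.)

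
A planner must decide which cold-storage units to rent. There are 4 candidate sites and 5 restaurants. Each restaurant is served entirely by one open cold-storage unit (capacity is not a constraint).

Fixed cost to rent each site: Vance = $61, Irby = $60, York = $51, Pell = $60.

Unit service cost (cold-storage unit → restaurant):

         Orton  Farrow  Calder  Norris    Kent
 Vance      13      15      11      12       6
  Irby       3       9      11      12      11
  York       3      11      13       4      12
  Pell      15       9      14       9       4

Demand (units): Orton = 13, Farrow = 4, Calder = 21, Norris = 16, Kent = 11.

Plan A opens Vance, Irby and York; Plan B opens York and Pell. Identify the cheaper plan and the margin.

Plan A: {Vance, Irby, York}: Orton→Irby 3·13=39, Farrow→Irby 9·4=36, Calder→Vance 11·21=231, Norris→York 4·16=64, Kent→Vance 6·11=66. Service 436; fixed 172; total 608.
Plan B: {York, Pell}: Orton→York 3·13=39, Farrow→Pell 9·4=36, Calder→York 13·21=273, Norris→York 4·16=64, Kent→Pell 4·11=44. Service 456; fixed 111; total 567.
Difference: |608 − 567| = 41.

Plan B is cheaper by 41.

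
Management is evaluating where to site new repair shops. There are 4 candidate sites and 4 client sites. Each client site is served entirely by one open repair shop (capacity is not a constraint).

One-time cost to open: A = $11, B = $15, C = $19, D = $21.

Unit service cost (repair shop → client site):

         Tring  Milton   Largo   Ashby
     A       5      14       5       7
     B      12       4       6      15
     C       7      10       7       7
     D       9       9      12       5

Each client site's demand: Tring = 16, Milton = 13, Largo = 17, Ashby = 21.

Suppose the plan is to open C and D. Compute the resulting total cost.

Each client site is assigned to its cheapest site among the open ones.
{C, D}: Tring→C 7·16=112, Milton→D 9·13=117, Largo→C 7·17=119, Ashby→D 5·21=105. Service 453; fixed 40; total 493.

Total cost: 493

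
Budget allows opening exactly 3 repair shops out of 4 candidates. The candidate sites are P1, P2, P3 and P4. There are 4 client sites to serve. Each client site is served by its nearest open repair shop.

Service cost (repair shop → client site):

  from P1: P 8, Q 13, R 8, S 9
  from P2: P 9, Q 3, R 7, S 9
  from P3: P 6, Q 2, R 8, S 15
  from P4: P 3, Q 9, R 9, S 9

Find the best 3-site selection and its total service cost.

With exactly 3 open, each client site uses its cheapest among the chosen.
{P2, P3, P4}: P→P4 3, Q→P3 2, R→P2 7, S→P2 9. Service cost 21.
{P1, P2, P4}: service cost 22
{P1, P3, P4}: service cost 22
Among all 4 size-3 choices, {P2, P3, P4} is lowest.

Choose P2, P3 and P4; total service cost 21.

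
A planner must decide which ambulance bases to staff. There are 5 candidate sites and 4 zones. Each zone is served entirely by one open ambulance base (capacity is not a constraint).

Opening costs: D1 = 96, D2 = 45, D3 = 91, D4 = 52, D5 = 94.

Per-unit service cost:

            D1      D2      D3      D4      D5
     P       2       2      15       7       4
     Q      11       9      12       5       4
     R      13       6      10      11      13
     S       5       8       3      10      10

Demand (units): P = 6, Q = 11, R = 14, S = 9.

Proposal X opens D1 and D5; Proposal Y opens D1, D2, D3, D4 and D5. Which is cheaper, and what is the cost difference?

Proposal X: {D1, D5}: P→D1 2·6=12, Q→D5 4·11=44, R→D1 13·14=182, S→D1 5·9=45. Service 283; fixed 190; total 473.
Proposal Y: {D1, D2, D3, D4, D5}: P→D1 2·6=12, Q→D5 4·11=44, R→D2 6·14=84, S→D3 3·9=27. Service 167; fixed 378; total 545.
Difference: |473 − 545| = 72.

Proposal X is cheaper by 72.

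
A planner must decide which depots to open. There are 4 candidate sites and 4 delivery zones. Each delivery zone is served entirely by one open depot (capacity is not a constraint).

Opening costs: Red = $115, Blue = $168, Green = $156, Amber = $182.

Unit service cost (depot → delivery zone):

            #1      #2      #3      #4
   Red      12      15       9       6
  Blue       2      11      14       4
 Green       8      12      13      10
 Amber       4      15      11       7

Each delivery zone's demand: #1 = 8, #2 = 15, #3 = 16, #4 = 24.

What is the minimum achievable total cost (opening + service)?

For any fixed open set, each delivery zone goes to its cheapest open site; total = fixed + service.
{Blue}: #1→Blue 2·8=16, #2→Blue 11·15=165, #3→Blue 14·16=224, #4→Blue 4·24=96. Service 501; fixed 168; total 669.
{Red, Blue}: service 421 + fixed 283 = 704
{Red}: #1→Red 12·8=96, #2→Red 15·15=225, #3→Red 9·16=144, #4→Red 6·24=144. Service 609; fixed 115; total 724.
{Red, Blue, Green, Amber}: #1→Blue 2·8=16, #2→Blue 11·15=165, #3→Red 9·16=144, #4→Blue 4·24=96. Service 421; fixed 621; total 1042.
(All 15 nonempty subsets were checked; Blue only is lowest.)

Minimum total cost: 669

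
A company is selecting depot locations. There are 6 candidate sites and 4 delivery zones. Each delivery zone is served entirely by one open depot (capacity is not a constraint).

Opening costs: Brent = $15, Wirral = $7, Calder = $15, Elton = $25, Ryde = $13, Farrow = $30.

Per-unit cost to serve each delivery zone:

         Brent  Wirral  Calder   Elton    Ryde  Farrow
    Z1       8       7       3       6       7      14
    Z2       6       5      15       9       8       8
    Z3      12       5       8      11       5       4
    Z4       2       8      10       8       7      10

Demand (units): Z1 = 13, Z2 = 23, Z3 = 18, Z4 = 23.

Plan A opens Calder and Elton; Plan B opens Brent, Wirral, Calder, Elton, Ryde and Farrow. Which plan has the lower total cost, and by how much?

Plan A: {Calder, Elton}: Z1→Calder 3·13=39, Z2→Elton 9·23=207, Z3→Calder 8·18=144, Z4→Elton 8·23=184. Service 574; fixed 40; total 614.
Plan B: {Brent, Wirral, Calder, Elton, Ryde, Farrow}: Z1→Calder 3·13=39, Z2→Wirral 5·23=115, Z3→Farrow 4·18=72, Z4→Brent 2·23=46. Service 272; fixed 105; total 377.
Difference: |614 − 377| = 237.

Plan B is cheaper by 237.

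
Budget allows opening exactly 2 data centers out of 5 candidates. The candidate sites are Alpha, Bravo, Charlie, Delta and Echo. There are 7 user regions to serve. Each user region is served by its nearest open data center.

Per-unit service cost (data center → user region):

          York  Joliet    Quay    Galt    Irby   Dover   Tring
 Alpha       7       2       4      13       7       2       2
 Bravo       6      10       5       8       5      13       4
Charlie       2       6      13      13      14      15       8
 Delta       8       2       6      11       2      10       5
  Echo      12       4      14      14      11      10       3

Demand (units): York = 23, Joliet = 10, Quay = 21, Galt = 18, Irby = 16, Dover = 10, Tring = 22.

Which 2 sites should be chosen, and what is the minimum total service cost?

Choose Alpha and Bravo; total service cost 530.

With exactly 2 open, each user region uses its cheapest among the chosen.
{Alpha, Bravo}: York→Bravo 6·23=138, Joliet→Alpha 2·10=20, Quay→Alpha 4·21=84, Galt→Bravo 8·18=144, Irby→Bravo 5·16=80, Dover→Alpha 2·10=20, Tring→Alpha 2·22=44. Service cost 530.
{Alpha, Delta}: service cost 559
{Alpha, Charlie}: service cost 560
Among all 10 size-2 choices, {Alpha, Bravo} is lowest.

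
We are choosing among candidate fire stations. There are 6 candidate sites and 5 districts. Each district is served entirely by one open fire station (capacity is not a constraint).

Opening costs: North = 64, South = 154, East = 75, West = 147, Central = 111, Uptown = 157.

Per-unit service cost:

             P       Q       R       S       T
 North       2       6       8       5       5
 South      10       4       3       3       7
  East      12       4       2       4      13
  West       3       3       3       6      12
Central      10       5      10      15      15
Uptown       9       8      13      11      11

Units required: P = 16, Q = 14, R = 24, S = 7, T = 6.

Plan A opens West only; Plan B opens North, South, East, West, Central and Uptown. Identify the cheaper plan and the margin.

Plan A: {West}: P→West 3·16=48, Q→West 3·14=42, R→West 3·24=72, S→West 6·7=42, T→West 12·6=72. Service 276; fixed 147; total 423.
Plan B: {North, South, East, West, Central, Uptown}: P→North 2·16=32, Q→West 3·14=42, R→East 2·24=48, S→South 3·7=21, T→North 5·6=30. Service 173; fixed 708; total 881.
Difference: |423 − 881| = 458.

Plan A is cheaper by 458.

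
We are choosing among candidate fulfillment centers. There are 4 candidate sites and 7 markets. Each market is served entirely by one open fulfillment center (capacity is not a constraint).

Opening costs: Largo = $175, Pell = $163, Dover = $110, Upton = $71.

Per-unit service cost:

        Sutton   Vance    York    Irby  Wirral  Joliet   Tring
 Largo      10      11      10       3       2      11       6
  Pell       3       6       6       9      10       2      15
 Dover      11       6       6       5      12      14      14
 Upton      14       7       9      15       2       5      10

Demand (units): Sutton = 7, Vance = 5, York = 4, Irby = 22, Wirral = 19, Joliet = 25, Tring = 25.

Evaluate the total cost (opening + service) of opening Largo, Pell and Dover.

Total cost: 827

Each market is assigned to its cheapest site among the open ones.
{Largo, Pell, Dover}: Sutton→Pell 3·7=21, Vance→Pell 6·5=30, York→Pell 6·4=24, Irby→Largo 3·22=66, Wirral→Largo 2·19=38, Joliet→Pell 2·25=50, Tring→Largo 6·25=150. Service 379; fixed 448; total 827.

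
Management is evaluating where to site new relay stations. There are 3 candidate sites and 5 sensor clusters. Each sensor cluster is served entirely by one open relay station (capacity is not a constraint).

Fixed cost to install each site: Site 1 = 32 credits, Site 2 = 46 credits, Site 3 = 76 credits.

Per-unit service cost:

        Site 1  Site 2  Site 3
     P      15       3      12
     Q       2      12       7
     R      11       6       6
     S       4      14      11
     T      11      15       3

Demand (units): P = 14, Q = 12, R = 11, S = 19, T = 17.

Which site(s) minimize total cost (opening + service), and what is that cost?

Open Site 1, Site 2 and Site 3; minimum total cost 413.

For any fixed open set, each sensor cluster goes to its cheapest open site; total = fixed + service.
{Site 1, Site 2, Site 3}: P→Site 2 3·14=42, Q→Site 1 2·12=24, R→Site 2 6·11=66, S→Site 1 4·19=76, T→Site 3 3·17=51. Service 259; fixed 154; total 413.
{Site 1, Site 2}: service 395 + fixed 78 = 473
{Site 1, Site 3}: P→Site 3 12·14=168, Q→Site 1 2·12=24, R→Site 3 6·11=66, S→Site 1 4·19=76, T→Site 3 3·17=51. Service 385; fixed 108; total 493.
{Site 1}: service 618 + fixed 32 = 650
No other subset beats 413.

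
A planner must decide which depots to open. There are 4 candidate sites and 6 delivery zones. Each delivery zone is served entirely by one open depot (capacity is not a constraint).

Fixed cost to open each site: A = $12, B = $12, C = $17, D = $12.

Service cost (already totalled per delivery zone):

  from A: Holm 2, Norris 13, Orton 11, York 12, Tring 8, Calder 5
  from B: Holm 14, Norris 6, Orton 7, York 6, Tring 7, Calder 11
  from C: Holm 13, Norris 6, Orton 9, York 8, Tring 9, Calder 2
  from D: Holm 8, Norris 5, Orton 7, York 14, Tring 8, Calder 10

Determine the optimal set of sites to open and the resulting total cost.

Open A and B; minimum total cost 57.

For any fixed open set, each delivery zone goes to its cheapest open site; total = fixed + service.
{A, B}: Holm→A 2, Norris→B 6, Orton→B 7, York→B 6, Tring→B 7, Calder→A 5. Service 33; fixed 24; total 57.
{A}: service 51 + fixed 12 = 63
{A, D}: service 39 + fixed 24 = 63
{A, B, C, D}: Holm→A 2, Norris→D 5, Orton→B 7, York→B 6, Tring→B 7, Calder→C 2. Service 29; fixed 53; total 82.
No other subset beats 57.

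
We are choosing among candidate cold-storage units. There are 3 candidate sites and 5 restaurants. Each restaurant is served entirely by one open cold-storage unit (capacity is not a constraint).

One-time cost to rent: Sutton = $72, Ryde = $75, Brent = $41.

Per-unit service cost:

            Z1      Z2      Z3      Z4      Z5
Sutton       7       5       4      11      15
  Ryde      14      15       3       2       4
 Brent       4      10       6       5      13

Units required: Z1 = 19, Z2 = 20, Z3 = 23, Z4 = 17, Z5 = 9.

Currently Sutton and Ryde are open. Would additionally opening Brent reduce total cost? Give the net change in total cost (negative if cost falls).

Current service cost with {Sutton, Ryde}: 372.
Adding Brent: each restaurant re-picks its cheapest; new service cost 315, saving 57.
Extra fixed cost: 41. Net change = 41 − 57 = -16.
(Totals: 519 → 503.)

Yes — net change −16 (cost falls by 16).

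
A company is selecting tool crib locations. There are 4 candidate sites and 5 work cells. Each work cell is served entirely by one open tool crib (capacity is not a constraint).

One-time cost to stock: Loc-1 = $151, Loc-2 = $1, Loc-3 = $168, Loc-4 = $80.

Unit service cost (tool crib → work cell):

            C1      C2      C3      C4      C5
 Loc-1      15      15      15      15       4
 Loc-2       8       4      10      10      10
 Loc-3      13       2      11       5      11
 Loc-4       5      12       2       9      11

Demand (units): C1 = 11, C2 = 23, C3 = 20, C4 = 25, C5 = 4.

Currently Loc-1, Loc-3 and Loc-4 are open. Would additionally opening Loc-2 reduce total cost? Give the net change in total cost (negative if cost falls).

No — net change +1 (cost rises by 1).

Current service cost with {Loc-1, Loc-3, Loc-4}: 282.
Adding Loc-2: each work cell re-picks its cheapest; new service cost 282, saving 0.
Extra fixed cost: 1. Net change = 1 − 0 = 1.
(Totals: 681 → 682.)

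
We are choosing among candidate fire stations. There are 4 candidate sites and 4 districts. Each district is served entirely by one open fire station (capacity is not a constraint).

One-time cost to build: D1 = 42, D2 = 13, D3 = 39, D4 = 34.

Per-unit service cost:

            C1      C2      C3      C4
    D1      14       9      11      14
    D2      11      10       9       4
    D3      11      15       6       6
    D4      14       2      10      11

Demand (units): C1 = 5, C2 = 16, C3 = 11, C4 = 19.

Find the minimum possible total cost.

Minimum total cost: 309

For any fixed open set, each district goes to its cheapest open site; total = fixed + service.
{D2, D4}: C1→D2 11·5=55, C2→D4 2·16=32, C3→D2 9·11=99, C4→D2 4·19=76. Service 262; fixed 47; total 309.
{D2, D3, D4}: service 229 + fixed 86 = 315
{D3, D4}: C1→D3 11·5=55, C2→D4 2·16=32, C3→D3 6·11=66, C4→D3 6·19=114. Service 267; fixed 73; total 340.
{D1, D2, D3, D4}: service 229 + fixed 128 = 357
No other subset beats 309.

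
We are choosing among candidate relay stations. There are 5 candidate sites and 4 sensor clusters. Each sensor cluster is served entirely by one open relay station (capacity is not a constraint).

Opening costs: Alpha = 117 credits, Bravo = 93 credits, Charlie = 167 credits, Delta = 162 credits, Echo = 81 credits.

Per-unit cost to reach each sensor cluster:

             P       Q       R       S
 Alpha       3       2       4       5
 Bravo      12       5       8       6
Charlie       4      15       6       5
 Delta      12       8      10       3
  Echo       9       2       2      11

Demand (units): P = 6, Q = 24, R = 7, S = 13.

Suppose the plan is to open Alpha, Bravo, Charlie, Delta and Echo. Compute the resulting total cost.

Total cost: 739

Each sensor cluster is assigned to its cheapest site among the open ones.
{Alpha, Bravo, Charlie, Delta, Echo}: P→Alpha 3·6=18, Q→Alpha 2·24=48, R→Echo 2·7=14, S→Delta 3·13=39. Service 119; fixed 620; total 739.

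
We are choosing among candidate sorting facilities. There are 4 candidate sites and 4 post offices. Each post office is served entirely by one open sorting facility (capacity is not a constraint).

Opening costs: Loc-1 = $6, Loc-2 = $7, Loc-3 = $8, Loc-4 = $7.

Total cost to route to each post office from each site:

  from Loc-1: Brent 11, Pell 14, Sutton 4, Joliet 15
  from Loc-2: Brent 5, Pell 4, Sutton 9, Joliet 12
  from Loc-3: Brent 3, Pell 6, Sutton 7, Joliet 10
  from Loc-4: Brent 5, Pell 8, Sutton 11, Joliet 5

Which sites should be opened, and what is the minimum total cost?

Open Loc-3 only; minimum total cost 34.

For any fixed open set, each post office goes to its cheapest open site; total = fixed + service.
{Loc-3}: Brent→Loc-3 3, Pell→Loc-3 6, Sutton→Loc-3 7, Joliet→Loc-3 10. Service 26; fixed 8; total 34.
{Loc-1, Loc-4}: Brent→Loc-4 5, Pell→Loc-4 8, Sutton→Loc-1 4, Joliet→Loc-4 5. Service 22; fixed 13; total 35.
{Loc-3, Loc-4}: Brent→Loc-3 3, Pell→Loc-3 6, Sutton→Loc-3 7, Joliet→Loc-4 5. Service 21; fixed 15; total 36.
{Loc-1, Loc-2, Loc-3, Loc-4}: service 16 + fixed 28 = 44
No other subset beats 34.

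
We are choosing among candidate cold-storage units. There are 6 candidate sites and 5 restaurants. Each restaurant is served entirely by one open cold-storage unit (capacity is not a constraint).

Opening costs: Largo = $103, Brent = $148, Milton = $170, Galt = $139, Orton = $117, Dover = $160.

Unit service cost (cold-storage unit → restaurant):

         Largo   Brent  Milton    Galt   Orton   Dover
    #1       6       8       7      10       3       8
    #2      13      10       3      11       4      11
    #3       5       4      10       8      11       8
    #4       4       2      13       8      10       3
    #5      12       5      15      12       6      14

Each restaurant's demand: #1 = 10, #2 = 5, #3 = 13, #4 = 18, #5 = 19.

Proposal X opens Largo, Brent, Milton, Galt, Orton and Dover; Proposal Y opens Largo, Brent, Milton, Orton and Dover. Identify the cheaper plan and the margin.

Proposal Y is cheaper by 139.

Proposal X: {Largo, Brent, Milton, Galt, Orton, Dover}: #1→Orton 3·10=30, #2→Milton 3·5=15, #3→Brent 4·13=52, #4→Brent 2·18=36, #5→Brent 5·19=95. Service 228; fixed 837; total 1065.
Proposal Y: {Largo, Brent, Milton, Orton, Dover}: #1→Orton 3·10=30, #2→Milton 3·5=15, #3→Brent 4·13=52, #4→Brent 2·18=36, #5→Brent 5·19=95. Service 228; fixed 698; total 926.
Difference: |1065 − 926| = 139.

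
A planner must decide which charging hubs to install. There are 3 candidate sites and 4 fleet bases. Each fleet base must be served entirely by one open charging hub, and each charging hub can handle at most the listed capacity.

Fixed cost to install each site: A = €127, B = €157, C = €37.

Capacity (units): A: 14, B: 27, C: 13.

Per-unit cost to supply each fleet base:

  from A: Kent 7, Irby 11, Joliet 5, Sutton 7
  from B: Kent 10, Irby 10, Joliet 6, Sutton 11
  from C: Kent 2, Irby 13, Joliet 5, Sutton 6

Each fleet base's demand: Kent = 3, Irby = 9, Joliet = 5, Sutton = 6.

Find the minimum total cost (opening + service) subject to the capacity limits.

Minimum total cost: 330

Open {A, C}: Kent→C 2·3=6, Irby→A 11·9=99, Joliet→A 5·5=25, Sutton→C 6·6=36.
Loads: A carries 14/14, C carries 9/13. Service 166; fixed 164; total 330.
Next best feasible plan costs 345.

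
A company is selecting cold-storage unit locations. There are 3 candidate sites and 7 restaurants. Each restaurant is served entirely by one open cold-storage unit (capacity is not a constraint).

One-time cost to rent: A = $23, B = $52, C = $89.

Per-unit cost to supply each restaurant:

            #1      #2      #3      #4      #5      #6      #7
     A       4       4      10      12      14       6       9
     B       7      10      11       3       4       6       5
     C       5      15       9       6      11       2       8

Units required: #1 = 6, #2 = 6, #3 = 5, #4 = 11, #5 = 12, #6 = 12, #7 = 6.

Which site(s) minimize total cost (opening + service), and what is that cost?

For any fixed open set, each restaurant goes to its cheapest open site; total = fixed + service.
{A, B}: #1→A 4·6=24, #2→A 4·6=24, #3→A 10·5=50, #4→B 3·11=33, #5→B 4·12=48, #6→A 6·12=72, #7→B 5·6=30. Service 281; fixed 75; total 356.
{A, B, C}: #1→A 4·6=24, #2→A 4·6=24, #3→C 9·5=45, #4→B 3·11=33, #5→B 4·12=48, #6→C 2·12=24, #7→B 5·6=30. Service 228; fixed 164; total 392.
{B}: service 340 + fixed 52 = 392
{A}: service 524 + fixed 23 = 547
No other subset beats 356.

Open A and B; minimum total cost 356.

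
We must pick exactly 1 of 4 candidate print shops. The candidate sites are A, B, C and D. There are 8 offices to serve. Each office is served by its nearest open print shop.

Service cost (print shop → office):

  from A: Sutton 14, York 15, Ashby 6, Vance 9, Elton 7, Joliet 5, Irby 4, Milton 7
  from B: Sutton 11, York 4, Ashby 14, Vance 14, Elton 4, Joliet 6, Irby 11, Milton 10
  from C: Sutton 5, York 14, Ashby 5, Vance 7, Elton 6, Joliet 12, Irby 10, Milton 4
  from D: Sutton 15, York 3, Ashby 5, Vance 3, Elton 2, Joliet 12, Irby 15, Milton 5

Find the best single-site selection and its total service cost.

Choose D only; total service cost 60.

With exactly 1 open, each office uses its cheapest among the chosen.
{D}: Sutton→D 15, York→D 3, Ashby→D 5, Vance→D 3, Elton→D 2, Joliet→D 12, Irby→D 15, Milton→D 5. Service cost 60.
{C}: service cost 63
{A}: service cost 67
Among all 4 size-1 choices, {D} is lowest.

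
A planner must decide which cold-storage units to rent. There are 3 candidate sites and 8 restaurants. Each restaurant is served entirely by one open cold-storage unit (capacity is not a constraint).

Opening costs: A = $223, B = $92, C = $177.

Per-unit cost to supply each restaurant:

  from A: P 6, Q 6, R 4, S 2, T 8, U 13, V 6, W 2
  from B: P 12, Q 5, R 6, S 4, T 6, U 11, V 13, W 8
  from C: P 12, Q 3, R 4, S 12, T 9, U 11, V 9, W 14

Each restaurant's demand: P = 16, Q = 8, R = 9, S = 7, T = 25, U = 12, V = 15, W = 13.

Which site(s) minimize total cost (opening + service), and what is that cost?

Open A only; minimum total cost 889.

For any fixed open set, each restaurant goes to its cheapest open site; total = fixed + service.
{A}: P→A 6·16=96, Q→A 6·8=48, R→A 4·9=36, S→A 2·7=14, T→A 8·25=200, U→A 13·12=156, V→A 6·15=90, W→A 2·13=26. Service 666; fixed 223; total 889.
{A, B}: P→A 6·16=96, Q→B 5·8=40, R→A 4·9=36, S→A 2·7=14, T→B 6·25=150, U→B 11·12=132, V→A 6·15=90, W→A 2·13=26. Service 584; fixed 315; total 899.
{B}: service 895 + fixed 92 = 987
{A, B, C}: service 568 + fixed 492 = 1060
No other subset beats 889.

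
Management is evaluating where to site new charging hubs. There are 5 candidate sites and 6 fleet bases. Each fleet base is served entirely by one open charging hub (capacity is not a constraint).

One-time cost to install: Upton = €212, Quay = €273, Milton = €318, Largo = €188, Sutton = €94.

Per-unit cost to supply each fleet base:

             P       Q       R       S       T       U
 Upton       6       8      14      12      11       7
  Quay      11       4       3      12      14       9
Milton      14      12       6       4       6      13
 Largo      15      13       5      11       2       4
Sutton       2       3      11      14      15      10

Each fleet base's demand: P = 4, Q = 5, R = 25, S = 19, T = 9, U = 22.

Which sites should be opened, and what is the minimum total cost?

Open Largo and Sutton; minimum total cost 745.

For any fixed open set, each fleet base goes to its cheapest open site; total = fixed + service.
{Largo, Sutton}: P→Sutton 2·4=8, Q→Sutton 3·5=15, R→Largo 5·25=125, S→Largo 11·19=209, T→Largo 2·9=18, U→Largo 4·22=88. Service 463; fixed 282; total 745.
{Largo}: P→Largo 15·4=60, Q→Largo 13·5=65, R→Largo 5·25=125, S→Largo 11·19=209, T→Largo 2·9=18, U→Largo 4·22=88. Service 565; fixed 188; total 753.
{Upton, Largo}: service 504 + fixed 400 = 904
{Upton, Quay, Milton, Largo, Sutton}: service 280 + fixed 1085 = 1365
No other subset beats 745.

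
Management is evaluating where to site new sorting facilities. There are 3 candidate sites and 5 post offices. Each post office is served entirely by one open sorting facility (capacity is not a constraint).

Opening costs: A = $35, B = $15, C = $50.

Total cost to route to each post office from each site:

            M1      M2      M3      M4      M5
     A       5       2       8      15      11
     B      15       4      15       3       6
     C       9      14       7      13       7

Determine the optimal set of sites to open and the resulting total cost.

For any fixed open set, each post office goes to its cheapest open site; total = fixed + service.
{B}: M1→B 15, M2→B 4, M3→B 15, M4→B 3, M5→B 6. Service 43; fixed 15; total 58.
{A, B}: service 24 + fixed 50 = 74
{A}: M1→A 5, M2→A 2, M3→A 8, M4→A 15, M5→A 11. Service 41; fixed 35; total 76.
{A, B, C}: service 23 + fixed 100 = 123
No other subset beats 58.

Open B only; minimum total cost 58.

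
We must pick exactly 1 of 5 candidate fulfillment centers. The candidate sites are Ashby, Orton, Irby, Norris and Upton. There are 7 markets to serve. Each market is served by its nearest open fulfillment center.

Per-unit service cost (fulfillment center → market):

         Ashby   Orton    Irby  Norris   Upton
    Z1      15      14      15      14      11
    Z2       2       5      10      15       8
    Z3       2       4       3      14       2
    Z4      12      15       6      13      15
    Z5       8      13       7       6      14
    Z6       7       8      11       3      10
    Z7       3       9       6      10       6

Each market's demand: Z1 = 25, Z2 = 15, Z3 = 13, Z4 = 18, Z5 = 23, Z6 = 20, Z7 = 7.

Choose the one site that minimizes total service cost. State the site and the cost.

With exactly 1 open, each market uses its cheapest among the chosen.
{Ashby}: Z1→Ashby 15·25=375, Z2→Ashby 2·15=30, Z3→Ashby 2·13=26, Z4→Ashby 12·18=216, Z5→Ashby 8·23=184, Z6→Ashby 7·20=140, Z7→Ashby 3·7=21. Service cost 992.
{Irby}: service cost 1095
{Upton}: service cost 1255
Among all 5 size-1 choices, {Ashby} is lowest.

Choose Ashby only; total service cost 992.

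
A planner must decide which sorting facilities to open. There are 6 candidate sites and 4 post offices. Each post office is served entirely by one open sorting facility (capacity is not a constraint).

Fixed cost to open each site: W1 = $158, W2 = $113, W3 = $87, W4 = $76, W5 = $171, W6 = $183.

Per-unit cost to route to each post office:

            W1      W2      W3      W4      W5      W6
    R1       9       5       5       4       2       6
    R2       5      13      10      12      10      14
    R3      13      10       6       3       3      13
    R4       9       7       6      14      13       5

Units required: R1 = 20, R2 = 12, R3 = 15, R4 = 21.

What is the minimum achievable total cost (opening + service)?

For any fixed open set, each post office goes to its cheapest open site; total = fixed + service.
{W3}: R1→W3 5·20=100, R2→W3 10·12=120, R3→W3 6·15=90, R4→W3 6·21=126. Service 436; fixed 87; total 523.
{W3, W4}: service 371 + fixed 163 = 534
{W3, W5}: R1→W5 2·20=40, R2→W3 10·12=120, R3→W5 3·15=45, R4→W3 6·21=126. Service 331; fixed 258; total 589.
{W1, W2, W3, W4, W5, W6}: R1→W5 2·20=40, R2→W1 5·12=60, R3→W4 3·15=45, R4→W6 5·21=105. Service 250; fixed 788; total 1038.
No other subset beats 523.

Minimum total cost: 523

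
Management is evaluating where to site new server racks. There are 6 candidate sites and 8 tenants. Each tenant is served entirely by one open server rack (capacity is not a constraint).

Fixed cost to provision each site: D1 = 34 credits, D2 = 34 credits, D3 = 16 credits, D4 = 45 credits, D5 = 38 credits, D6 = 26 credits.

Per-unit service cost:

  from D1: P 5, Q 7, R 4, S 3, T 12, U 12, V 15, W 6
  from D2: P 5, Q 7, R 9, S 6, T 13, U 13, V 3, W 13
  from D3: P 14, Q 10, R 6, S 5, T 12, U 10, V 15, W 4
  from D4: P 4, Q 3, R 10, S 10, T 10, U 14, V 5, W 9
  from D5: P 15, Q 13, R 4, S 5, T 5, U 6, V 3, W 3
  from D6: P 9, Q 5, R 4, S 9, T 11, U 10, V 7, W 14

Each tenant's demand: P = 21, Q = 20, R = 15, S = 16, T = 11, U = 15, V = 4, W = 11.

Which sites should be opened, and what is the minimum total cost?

For any fixed open set, each tenant goes to its cheapest open site; total = fixed + service.
{D4, D5}: P→D4 4·21=84, Q→D4 3·20=60, R→D5 4·15=60, S→D5 5·16=80, T→D5 5·11=55, U→D5 6·15=90, V→D5 3·4=12, W→D5 3·11=33. Service 474; fixed 83; total 557.
{D1, D4, D5}: service 442 + fixed 117 = 559
{D3, D4, D5}: service 474 + fixed 99 = 573
{D1, D2, D3, D4, D5, D6}: service 442 + fixed 193 = 635
No other subset beats 557.

Open D4 and D5; minimum total cost 557.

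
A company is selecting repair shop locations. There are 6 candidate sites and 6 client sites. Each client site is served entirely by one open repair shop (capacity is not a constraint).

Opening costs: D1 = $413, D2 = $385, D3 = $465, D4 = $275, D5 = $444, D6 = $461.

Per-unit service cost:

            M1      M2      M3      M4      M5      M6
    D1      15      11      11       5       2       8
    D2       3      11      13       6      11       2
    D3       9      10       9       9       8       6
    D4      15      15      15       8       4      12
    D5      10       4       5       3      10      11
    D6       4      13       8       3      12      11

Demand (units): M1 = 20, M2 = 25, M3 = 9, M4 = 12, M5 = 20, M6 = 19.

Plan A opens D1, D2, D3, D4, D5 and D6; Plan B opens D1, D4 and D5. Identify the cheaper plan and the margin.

Plan A: {D1, D2, D3, D4, D5, D6}: M1→D2 3·20=60, M2→D5 4·25=100, M3→D5 5·9=45, M4→D5 3·12=36, M5→D1 2·20=40, M6→D2 2·19=38. Service 319; fixed 2443; total 2762.
Plan B: {D1, D4, D5}: M1→D5 10·20=200, M2→D5 4·25=100, M3→D5 5·9=45, M4→D5 3·12=36, M5→D1 2·20=40, M6→D1 8·19=152. Service 573; fixed 1132; total 1705.
Difference: |2762 − 1705| = 1057.

Plan B is cheaper by 1057.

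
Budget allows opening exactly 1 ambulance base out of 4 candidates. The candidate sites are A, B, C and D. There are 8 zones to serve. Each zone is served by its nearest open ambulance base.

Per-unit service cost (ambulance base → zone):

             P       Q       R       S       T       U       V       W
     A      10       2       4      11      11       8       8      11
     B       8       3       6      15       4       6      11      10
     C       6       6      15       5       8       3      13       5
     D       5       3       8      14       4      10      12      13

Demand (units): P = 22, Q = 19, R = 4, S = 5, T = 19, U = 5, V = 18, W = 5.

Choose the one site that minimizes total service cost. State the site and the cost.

With exactly 1 open, each zone uses its cheapest among the chosen.
{D}: P→D 5·22=110, Q→D 3·19=57, R→D 8·4=32, S→D 14·5=70, T→D 4·19=76, U→D 10·5=50, V→D 12·18=216, W→D 13·5=65. Service cost 676.
{B}: service cost 686
{C}: service cost 757
Among all 4 size-1 choices, {D} is lowest.

Choose D only; total service cost 676.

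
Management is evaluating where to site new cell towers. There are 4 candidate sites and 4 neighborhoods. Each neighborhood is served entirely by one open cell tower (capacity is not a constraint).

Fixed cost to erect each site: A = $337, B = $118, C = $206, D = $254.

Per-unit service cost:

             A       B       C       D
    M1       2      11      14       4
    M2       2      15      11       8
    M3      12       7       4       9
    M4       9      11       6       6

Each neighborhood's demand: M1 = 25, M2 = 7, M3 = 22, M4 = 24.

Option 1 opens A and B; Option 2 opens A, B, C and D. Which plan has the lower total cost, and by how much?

Option 1 is cheaper by 322.

Option 1: {A, B}: M1→A 2·25=50, M2→A 2·7=14, M3→B 7·22=154, M4→A 9·24=216. Service 434; fixed 455; total 889.
Option 2: {A, B, C, D}: M1→A 2·25=50, M2→A 2·7=14, M3→C 4·22=88, M4→C 6·24=144. Service 296; fixed 915; total 1211.
Difference: |889 − 1211| = 322.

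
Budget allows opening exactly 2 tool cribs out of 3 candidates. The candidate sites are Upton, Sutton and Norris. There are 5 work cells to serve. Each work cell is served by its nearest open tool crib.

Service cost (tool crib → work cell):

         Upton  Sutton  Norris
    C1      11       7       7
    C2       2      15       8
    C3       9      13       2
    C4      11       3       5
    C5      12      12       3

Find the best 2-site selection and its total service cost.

Choose Upton and Norris; total service cost 19.

With exactly 2 open, each work cell uses its cheapest among the chosen.
{Upton, Norris}: C1→Norris 7, C2→Upton 2, C3→Norris 2, C4→Norris 5, C5→Norris 3. Service cost 19.
{Sutton, Norris}: service cost 23
{Upton, Sutton}: service cost 33
Among all 3 size-2 choices, {Upton, Norris} is lowest.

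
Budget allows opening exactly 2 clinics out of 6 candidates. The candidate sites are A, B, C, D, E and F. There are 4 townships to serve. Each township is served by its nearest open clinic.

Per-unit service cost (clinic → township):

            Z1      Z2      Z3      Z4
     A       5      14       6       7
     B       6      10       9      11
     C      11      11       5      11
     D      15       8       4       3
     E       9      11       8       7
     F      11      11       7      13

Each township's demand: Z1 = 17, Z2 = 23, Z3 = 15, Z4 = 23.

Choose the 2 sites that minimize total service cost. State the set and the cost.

Choose A and D; total service cost 398.

With exactly 2 open, each township uses its cheapest among the chosen.
{A, D}: Z1→A 5·17=85, Z2→D 8·23=184, Z3→D 4·15=60, Z4→D 3·23=69. Service cost 398.
{B, D}: service cost 415
{D, E}: service cost 466
Among all 15 size-2 choices, {A, D} is lowest.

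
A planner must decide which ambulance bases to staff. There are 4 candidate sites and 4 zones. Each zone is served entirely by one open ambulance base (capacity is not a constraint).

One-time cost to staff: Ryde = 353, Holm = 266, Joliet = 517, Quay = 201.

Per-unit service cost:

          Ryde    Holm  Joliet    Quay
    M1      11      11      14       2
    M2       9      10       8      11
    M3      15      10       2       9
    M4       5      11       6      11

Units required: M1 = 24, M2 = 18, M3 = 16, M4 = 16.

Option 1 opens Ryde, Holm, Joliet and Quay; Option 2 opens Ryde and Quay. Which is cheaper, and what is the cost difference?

Option 2 is cheaper by 653.

Option 1: {Ryde, Holm, Joliet, Quay}: M1→Quay 2·24=48, M2→Joliet 8·18=144, M3→Joliet 2·16=32, M4→Ryde 5·16=80. Service 304; fixed 1337; total 1641.
Option 2: {Ryde, Quay}: M1→Quay 2·24=48, M2→Ryde 9·18=162, M3→Quay 9·16=144, M4→Ryde 5·16=80. Service 434; fixed 554; total 988.
Difference: |1641 − 988| = 653.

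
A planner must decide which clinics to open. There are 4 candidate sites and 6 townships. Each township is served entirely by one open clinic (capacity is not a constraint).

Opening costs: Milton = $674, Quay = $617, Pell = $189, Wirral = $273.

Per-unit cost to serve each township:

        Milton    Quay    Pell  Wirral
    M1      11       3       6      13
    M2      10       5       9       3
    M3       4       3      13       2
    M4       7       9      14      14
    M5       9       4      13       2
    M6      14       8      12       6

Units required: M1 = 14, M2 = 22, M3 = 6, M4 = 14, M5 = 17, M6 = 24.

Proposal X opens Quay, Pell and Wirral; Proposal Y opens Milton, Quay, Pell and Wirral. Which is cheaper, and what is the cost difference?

Proposal X is cheaper by 646.

Proposal X: {Quay, Pell, Wirral}: M1→Quay 3·14=42, M2→Wirral 3·22=66, M3→Wirral 2·6=12, M4→Quay 9·14=126, M5→Wirral 2·17=34, M6→Wirral 6·24=144. Service 424; fixed 1079; total 1503.
Proposal Y: {Milton, Quay, Pell, Wirral}: M1→Quay 3·14=42, M2→Wirral 3·22=66, M3→Wirral 2·6=12, M4→Milton 7·14=98, M5→Wirral 2·17=34, M6→Wirral 6·24=144. Service 396; fixed 1753; total 2149.
Difference: |1503 − 2149| = 646.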